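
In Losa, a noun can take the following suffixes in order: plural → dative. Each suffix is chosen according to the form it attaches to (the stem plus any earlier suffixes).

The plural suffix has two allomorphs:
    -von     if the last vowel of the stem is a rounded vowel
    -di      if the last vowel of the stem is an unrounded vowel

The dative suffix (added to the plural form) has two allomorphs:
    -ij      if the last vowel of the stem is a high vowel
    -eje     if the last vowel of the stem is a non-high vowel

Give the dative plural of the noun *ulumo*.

*ulumo* — last vowel /o/ (a rounded vowel) → -von → *ulumovon*.
The plural form *ulumovon*: last vowel = /o/, a non-high vowel → -eje → *ulumovoneje*.

ulumovoneje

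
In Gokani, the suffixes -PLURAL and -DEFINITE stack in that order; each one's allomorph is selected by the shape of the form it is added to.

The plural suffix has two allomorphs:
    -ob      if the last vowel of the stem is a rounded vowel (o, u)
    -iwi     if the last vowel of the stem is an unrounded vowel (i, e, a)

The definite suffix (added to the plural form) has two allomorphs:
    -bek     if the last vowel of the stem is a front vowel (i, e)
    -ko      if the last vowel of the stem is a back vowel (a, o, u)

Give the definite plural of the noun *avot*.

*avot*: last vowel = /o/, a rounded vowel → -ob → *avotob*.
Since the last vowel of the plural form *avotob* is /o/ (a back vowel), it takes -ko, giving *avotobko*.

avotobko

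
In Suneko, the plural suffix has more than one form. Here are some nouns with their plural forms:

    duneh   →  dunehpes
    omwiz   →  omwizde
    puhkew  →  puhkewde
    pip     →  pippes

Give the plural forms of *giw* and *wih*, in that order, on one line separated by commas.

The alternation tracks the final consonant of the stem — -pes when the stem ends in a voiceless consonant (*duneh*, *pip*); -de when the stem ends in a voiced consonant (*omwiz*, *puhkew*).
*giw* — final consonant /w/ (voiced) → -de → *giwde*.
*wih*: final consonant = /h/, voiceless → -pes → *wihpes*.

giwde, wihpes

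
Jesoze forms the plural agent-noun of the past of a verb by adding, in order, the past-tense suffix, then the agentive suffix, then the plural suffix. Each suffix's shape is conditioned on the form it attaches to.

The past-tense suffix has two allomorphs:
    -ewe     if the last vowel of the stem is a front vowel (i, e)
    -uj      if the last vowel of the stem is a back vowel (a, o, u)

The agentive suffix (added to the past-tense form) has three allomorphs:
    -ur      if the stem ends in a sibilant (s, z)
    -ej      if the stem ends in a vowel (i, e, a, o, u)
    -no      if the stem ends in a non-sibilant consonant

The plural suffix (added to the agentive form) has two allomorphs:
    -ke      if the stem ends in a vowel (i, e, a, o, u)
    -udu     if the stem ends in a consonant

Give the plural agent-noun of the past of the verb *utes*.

*utes* — last vowel /e/ (a front vowel) → -ewe → *utesewe*.
The past-tense form *utesewe* — final sound /e/ (a vowel) → -ej → *uteseweej*.
Since the final sound of the agentive form *uteseweej* is /j/ (a consonant), it takes -udu, giving *uteseweejudu*.

uteseweejudu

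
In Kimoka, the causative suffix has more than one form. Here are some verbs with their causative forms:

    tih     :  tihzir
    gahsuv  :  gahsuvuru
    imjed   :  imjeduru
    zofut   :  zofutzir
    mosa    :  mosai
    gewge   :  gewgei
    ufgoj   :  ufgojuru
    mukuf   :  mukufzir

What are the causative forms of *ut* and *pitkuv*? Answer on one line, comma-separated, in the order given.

utzir, pitkuvuru

The alternation tracks the final sound of the stem — -zir when the stem ends in a voiceless consonant (*tih*, *zofut*, *mukuf*); -uru when the stem ends in a voiced consonant (*gahsuv*, *imjed*, *ufgoj*); -i when the stem ends in a vowel (*mosa*, *gewge*).
*ut*: final sound = /t/, a voiceless consonant → -zir → *utzir*.
*pitkuv*: final sound = /v/, a voiced consonant → -uru → *pitkuvuru*.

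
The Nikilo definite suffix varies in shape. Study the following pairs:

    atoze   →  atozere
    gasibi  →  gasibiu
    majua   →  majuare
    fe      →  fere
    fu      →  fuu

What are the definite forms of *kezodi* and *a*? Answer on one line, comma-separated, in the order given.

kezodiu, are

The alternation tracks the last vowel of the stem — -u when the last vowel of the stem is a high vowel (*gasibi*, *fu*); -re when the last vowel of the stem is a non-high vowel (*atoze*, *majua*, *fe*).
The last vowel of *kezodi* is /i/, which is a high vowel, so the suffix is -u, giving *kezodiu*.
Since the last vowel of *a* is /a/ (a non-high vowel), it takes -re, giving *are*.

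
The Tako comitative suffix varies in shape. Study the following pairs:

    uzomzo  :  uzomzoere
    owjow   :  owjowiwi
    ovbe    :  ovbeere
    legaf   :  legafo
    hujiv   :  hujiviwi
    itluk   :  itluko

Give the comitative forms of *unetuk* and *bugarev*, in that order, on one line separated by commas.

The alternation tracks the final sound of the stem — -o when the stem ends in a voiceless consonant (*legaf*, *itluk*); -iwi when the stem ends in a voiced consonant (*owjow*, *hujiv*); -ere when the stem ends in a vowel (*uzomzo*, *ovbe*).
*unetuk* — final sound /k/ (a voiceless consonant) → -o → *unetuko*.
Since the final sound of *bugarev* is /v/ (a voiced consonant), it takes -iwi, giving *bugareviwi*.

unetuko, bugareviwi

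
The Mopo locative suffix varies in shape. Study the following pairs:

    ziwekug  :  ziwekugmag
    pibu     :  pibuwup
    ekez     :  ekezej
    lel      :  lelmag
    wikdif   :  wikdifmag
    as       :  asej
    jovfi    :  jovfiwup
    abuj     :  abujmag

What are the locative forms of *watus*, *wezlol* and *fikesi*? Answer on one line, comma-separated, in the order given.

watusej, wezlolmag, fikesiwup

Looking at the final sound of each stem: -ej when the stem ends in a sibilant (*ekez*, *as*); -mag when the stem ends in a non-sibilant consonant (*ziwekug*, *lel*, *wikdif*, *abuj*); -wup when the stem ends in a vowel (*pibu*, *jovfi*).
Since the final sound of *watus* is /s/ (a sibilant), it takes -ej, giving *watusej*.
Since the final sound of *wezlol* is /l/ (a non-sibilant consonant), it takes -mag, giving *wezlolmag*.
Since the final sound of *fikesi* is /i/ (a vowel), it takes -wup, giving *fikesiwup*.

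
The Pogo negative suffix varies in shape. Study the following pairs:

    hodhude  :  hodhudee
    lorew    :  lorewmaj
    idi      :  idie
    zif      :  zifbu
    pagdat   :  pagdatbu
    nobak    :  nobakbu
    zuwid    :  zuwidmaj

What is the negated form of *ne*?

The alternation tracks the final sound of the stem — -bu when the stem ends in a voiceless consonant (*zif*, *pagdat*, *nobak*); -maj when the stem ends in a voiced consonant (*lorew*, *zuwid*); -e when the stem ends in a vowel (*hodhude*, *idi*).
Since the final sound of *ne* is /e/ (a vowel), it takes -e, giving *nee*.

nee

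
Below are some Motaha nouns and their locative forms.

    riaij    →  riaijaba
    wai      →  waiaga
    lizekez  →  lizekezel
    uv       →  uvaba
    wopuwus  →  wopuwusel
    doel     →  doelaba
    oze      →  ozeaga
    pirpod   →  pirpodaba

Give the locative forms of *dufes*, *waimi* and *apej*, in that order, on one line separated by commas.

The alternation tracks the final sound of the stem — -el when the stem ends in a sibilant (*lizekez*, *wopuwus*); -aba when the stem ends in a non-sibilant consonant (*riaij*, *uv*, *doel*, *pirpod*); -aga when the stem ends in a vowel (*wai*, *oze*).
Since the final sound of *dufes* is /s/ (a sibilant), it takes -el, giving *dufesel*.
Since the final sound of *waimi* is /i/ (a vowel), it takes -aga, giving *waimiaga*.
*apej* — final sound /j/ (a non-sibilant consonant) → -aba → *apejaba*.

dufesel, waimiaga, apejaba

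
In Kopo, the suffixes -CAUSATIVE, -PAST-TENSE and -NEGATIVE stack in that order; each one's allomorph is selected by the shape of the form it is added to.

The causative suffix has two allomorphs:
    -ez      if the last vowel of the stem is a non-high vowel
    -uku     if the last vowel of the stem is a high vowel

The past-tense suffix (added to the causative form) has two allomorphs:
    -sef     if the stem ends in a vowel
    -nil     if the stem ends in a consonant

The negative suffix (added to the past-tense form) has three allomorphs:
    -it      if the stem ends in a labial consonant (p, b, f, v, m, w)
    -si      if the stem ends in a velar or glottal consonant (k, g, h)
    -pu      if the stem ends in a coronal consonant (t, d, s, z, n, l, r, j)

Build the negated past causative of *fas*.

*fas* — last vowel /a/ (a non-high vowel) → -ez → *fasez*.
The final sound of the causative form *fasez* is /z/, which is a consonant, so the past-tense suffix is -nil, giving *faseznil*.
The past-tense form *faseznil* — final consonant /l/ (coronal) → -pu → *faseznilpu*.

faseznilpu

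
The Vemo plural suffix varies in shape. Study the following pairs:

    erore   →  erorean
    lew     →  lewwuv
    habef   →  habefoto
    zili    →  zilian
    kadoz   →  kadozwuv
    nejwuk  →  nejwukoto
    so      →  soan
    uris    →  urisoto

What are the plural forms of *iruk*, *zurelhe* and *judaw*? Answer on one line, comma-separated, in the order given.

irukoto, zurelhean, judawwuv

The suffix is conditioned by the final sound: -oto when the stem ends in a voiceless consonant (*habef*, *nejwuk*, *uris*); -wuv when the stem ends in a voiced consonant (*lew*, *kadoz*); -an when the stem ends in a vowel (*erore*, *zili*, *so*).
Since the final sound of *iruk* is /k/ (a voiceless consonant), it takes -oto, giving *irukoto*.
The final sound of *zurelhe* is /e/, which is a vowel, so the suffix is -an, giving *zurelhean*.
*judaw*: final sound = /w/, a voiced consonant → -wuv → *judawwuv*.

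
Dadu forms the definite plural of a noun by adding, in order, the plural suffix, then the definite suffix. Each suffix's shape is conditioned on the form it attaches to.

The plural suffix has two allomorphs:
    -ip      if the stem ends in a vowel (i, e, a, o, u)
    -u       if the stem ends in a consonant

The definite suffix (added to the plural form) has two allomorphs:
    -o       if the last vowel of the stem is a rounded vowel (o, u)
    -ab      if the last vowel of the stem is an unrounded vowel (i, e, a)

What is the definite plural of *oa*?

*oa*: final sound = /a/, a vowel → -ip → *oaip*.
The plural form *oaip*: last vowel = /i/, an unrounded vowel → -ab → *oaipab*.

oaipab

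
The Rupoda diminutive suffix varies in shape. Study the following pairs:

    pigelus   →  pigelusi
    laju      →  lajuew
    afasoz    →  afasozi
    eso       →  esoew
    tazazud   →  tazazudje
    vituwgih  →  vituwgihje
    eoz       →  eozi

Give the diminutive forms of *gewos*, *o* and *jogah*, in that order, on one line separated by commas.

The suffix is conditioned by the final sound: -i when the stem ends in a sibilant (*pigelus*, *afasoz*, *eoz*); -je when the stem ends in a non-sibilant consonant (*tazazud*, *vituwgih*); -ew when the stem ends in a vowel (*laju*, *eso*).
The final sound of *gewos* is /s/, which is a sibilant, so the suffix is -i, giving *gewosi*.
*o*: final sound = /o/, a vowel → -ew → *oew*.
*jogah* — final sound /h/ (a non-sibilant consonant) → -je → *jogahje*.

gewosi, oew, jogahje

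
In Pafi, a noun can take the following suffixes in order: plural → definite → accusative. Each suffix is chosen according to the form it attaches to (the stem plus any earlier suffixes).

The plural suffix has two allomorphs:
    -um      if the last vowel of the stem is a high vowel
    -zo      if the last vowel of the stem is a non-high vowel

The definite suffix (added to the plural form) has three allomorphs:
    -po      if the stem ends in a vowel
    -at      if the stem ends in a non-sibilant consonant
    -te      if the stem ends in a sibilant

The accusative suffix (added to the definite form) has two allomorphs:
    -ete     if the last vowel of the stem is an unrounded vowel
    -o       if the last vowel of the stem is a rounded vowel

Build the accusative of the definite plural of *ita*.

*ita* — last vowel /a/ (a non-high vowel) → -zo → *itazo*.
The plural form *itazo*: final sound = /o/, a vowel → -po → *itazopo*.
Since the last vowel of the definite form *itazopo* is /o/ (a rounded vowel), it takes -o, giving *itazopoo*.

itazopoo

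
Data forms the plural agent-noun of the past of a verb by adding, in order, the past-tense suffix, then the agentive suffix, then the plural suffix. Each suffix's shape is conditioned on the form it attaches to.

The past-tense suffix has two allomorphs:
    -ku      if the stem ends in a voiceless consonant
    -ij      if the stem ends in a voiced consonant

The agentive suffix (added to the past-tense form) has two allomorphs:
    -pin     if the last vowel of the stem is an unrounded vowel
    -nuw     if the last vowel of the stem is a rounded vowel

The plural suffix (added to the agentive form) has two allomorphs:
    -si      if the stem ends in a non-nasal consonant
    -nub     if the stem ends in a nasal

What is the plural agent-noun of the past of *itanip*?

itanipkunuwsi

The final consonant of *itanip* is /p/, which is voiceless, so the past-tense suffix is -ku, giving *itanipku*.
The last vowel of the past-tense form *itanipku* is /u/, which is a rounded vowel, so the agentive suffix is -nuw, giving *itanipkunuw*.
The final consonant of the agentive form *itanipkunuw* is /w/, which is non-nasal, so the plural suffix is -si, giving *itanipkunuwsi*.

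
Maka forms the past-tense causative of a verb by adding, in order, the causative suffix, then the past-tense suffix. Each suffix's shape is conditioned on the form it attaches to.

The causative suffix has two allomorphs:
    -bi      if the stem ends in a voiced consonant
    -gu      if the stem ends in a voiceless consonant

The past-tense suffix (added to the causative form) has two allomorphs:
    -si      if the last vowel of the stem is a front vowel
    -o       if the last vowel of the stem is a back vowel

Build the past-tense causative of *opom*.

opombisi

Since the final consonant of *opom* is /m/ (voiced), it takes -bi, giving *opombi*.
The last vowel of the causative form *opombi* is /i/, which is a front vowel, so the past-tense suffix is -si, giving *opombisi*.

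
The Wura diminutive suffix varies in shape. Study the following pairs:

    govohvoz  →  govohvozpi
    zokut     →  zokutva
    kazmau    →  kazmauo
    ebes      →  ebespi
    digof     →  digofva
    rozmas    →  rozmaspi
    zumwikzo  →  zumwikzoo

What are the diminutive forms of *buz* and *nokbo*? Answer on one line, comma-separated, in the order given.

buzpi, nokboo

Looking at the final sound of each stem: -pi when the stem ends in a sibilant (*govohvoz*, *ebes*, *rozmas*); -va when the stem ends in a non-sibilant consonant (*zokut*, *digof*); -o when the stem ends in a vowel (*kazmau*, *zumwikzo*).
*buz*: final sound = /z/, a sibilant → -pi → *buzpi*.
The final sound of *nokbo* is /o/, which is a vowel, so the suffix is -o, giving *nokboo*.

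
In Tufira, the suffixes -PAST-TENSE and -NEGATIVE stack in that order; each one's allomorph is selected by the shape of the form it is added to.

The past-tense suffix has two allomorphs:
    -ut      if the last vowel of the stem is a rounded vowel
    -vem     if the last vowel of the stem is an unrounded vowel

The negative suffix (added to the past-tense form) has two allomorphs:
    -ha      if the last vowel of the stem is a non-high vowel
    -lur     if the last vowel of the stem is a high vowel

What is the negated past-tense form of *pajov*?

pajovutlur

*pajov*: last vowel = /o/, a rounded vowel → -ut → *pajovut*.
The past-tense form *pajovut* — last vowel /u/ (a high vowel) → -lur → *pajovutlur*.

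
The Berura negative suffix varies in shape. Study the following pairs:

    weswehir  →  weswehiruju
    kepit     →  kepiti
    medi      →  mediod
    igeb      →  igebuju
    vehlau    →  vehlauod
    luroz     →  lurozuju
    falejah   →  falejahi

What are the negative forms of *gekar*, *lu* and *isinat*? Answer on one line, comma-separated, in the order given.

gekaruju, luod, isinati

The suffix is conditioned by the final sound: -i when the stem ends in a voiceless consonant (*kepit*, *falejah*); -uju when the stem ends in a voiced consonant (*weswehir*, *igeb*, *luroz*); -od when the stem ends in a vowel (*medi*, *vehlau*).
The final sound of *gekar* is /r/, which is a voiced consonant, so the suffix is -uju, giving *gekaruju*.
The final sound of *lu* is /u/, which is a vowel, so the suffix is -od, giving *luod*.
The final sound of *isinat* is /t/, which is a voiceless consonant, so the suffix is -i, giving *isinati*.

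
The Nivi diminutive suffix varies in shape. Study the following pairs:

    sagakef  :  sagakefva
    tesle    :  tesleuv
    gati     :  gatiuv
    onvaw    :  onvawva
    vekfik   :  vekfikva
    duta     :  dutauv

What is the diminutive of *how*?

howva

Looking at the final sound of each stem: -va when the stem ends in a consonant (*sagakef*, *onvaw*, *vekfik*); -uv when the stem ends in a vowel (*tesle*, *gati*, *duta*).
*how*: final sound = /w/, a consonant → -va → *howva*.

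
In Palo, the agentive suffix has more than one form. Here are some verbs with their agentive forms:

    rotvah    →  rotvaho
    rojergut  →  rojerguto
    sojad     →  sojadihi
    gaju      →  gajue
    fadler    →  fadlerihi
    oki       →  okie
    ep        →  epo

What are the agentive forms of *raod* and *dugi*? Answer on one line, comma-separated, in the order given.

The alternation tracks the final sound of the stem — -o when the stem ends in a voiceless consonant (*rotvah*, *rojergut*, *ep*); -ihi when the stem ends in a voiced consonant (*sojad*, *fadler*); -e when the stem ends in a vowel (*gaju*, *oki*).
Since the final sound of *raod* is /d/ (a voiced consonant), it takes -ihi, giving *raodihi*.
*dugi* — final sound /i/ (a vowel) → -e → *dugie*.

raodihi, dugie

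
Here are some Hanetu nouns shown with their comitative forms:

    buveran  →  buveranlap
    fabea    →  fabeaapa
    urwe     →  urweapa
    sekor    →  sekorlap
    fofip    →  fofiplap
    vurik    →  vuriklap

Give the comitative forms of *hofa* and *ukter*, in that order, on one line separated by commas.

Looking at the final sound of each stem: -lap when the stem ends in a consonant (*buveran*, *sekor*, *fofip*, *vurik*); -apa when the stem ends in a vowel (*fabea*, *urwe*).
*hofa* — final sound /a/ (a vowel) → -apa → *hofaapa*.
*ukter* — final sound /r/ (a consonant) → -lap → *ukterlap*.

hofaapa, ukterlap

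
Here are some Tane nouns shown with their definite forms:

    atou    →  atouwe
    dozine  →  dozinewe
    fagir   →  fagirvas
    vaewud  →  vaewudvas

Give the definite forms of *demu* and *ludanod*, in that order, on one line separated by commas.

demuwe, ludanodvas

The suffix is conditioned by the final sound: -vas when the stem ends in a consonant (*fagir*, *vaewud*); -we when the stem ends in a vowel (*atou*, *dozine*).
*demu* — final sound /u/ (a vowel) → -we → *demuwe*.
Since the final sound of *ludanod* is /d/ (a consonant), it takes -vas, giving *ludanodvas*.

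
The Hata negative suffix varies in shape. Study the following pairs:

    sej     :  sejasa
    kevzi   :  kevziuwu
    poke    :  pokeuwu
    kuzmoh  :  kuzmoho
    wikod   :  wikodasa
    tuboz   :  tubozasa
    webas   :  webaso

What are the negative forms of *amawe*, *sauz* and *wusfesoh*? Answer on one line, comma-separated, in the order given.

The suffix is conditioned by the final sound: -o when the stem ends in a voiceless consonant (*kuzmoh*, *webas*); -asa when the stem ends in a voiced consonant (*sej*, *wikod*, *tuboz*); -uwu when the stem ends in a vowel (*kevzi*, *poke*).
Since the final sound of *amawe* is /e/ (a vowel), it takes -uwu, giving *amaweuwu*.
Since the final sound of *sauz* is /z/ (a voiced consonant), it takes -asa, giving *sauzasa*.
*wusfesoh* — final sound /h/ (a voiceless consonant) → -o → *wusfesoho*.

amaweuwu, sauzasa, wusfesoho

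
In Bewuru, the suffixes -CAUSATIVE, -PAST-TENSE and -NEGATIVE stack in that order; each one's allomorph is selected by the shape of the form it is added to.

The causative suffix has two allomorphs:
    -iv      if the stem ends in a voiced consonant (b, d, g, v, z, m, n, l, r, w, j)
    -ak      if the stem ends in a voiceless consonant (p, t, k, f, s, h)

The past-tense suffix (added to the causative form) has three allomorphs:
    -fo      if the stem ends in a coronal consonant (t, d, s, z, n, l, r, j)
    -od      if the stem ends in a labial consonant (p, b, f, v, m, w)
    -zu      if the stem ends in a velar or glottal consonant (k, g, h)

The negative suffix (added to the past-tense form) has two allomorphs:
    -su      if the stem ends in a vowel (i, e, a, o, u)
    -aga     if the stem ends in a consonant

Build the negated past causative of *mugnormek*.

Since the final consonant of *mugnormek* is /k/ (voiceless), it takes -ak, giving *mugnormekak*.
The causative form *mugnormekak* — final consonant /k/ (velar/glottal) → -zu → *mugnormekakzu*.
The past-tense form *mugnormekakzu* — final sound /u/ (a vowel) → -su → *mugnormekakzusu*.

mugnormekakzusu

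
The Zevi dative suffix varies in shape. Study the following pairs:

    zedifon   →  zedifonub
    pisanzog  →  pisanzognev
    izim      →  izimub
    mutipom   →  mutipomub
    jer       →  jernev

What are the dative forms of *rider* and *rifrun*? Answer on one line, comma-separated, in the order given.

ridernev, rifrunub

The alternation tracks the final consonant of the stem — -ub when the stem ends in a nasal (*zedifon*, *izim*, *mutipom*); -nev when the stem ends in a non-nasal consonant (*pisanzog*, *jer*).
The final consonant of *rider* is /r/, which is non-nasal, so the suffix is -nev, giving *ridernev*.
The final consonant of *rifrun* is /n/, which is a nasal, so the suffix is -ub, giving *rifrunub*.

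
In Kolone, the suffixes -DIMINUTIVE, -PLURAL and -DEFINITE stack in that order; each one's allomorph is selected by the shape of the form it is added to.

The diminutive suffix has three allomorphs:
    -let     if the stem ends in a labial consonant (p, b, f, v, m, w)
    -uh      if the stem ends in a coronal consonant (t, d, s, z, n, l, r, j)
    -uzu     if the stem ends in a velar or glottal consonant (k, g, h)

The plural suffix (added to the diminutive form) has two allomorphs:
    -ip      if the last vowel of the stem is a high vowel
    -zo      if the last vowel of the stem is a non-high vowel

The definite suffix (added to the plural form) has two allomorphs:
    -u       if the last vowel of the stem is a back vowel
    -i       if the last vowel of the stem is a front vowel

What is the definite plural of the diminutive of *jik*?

Since the final consonant of *jik* is /k/ (velar/glottal), it takes -uzu, giving *jikuzu*.
The diminutive form *jikuzu*: last vowel = /u/, a high vowel → -ip → *jikuzuip*.
Since the last vowel of the plural form *jikuzuip* is /i/ (a front vowel), it takes -i, giving *jikuzuipi*.

jikuzuipi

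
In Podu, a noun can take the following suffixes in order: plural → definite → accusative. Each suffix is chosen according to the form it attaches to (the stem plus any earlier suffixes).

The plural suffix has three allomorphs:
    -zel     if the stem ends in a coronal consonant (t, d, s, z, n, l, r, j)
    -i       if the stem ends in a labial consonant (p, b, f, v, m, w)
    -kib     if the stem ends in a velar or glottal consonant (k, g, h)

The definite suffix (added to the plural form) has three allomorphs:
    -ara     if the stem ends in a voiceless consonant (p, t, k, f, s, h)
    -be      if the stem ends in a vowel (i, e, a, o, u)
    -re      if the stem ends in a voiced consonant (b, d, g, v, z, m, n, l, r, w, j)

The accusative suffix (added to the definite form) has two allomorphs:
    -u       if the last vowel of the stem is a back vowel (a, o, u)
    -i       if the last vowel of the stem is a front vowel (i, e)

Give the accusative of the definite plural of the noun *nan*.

nanzelrei

*nan* — final consonant /n/ (coronal) → -zel → *nanzel*.
Since the final sound of the plural form *nanzel* is /l/ (a voiced consonant), it takes -re, giving *nanzelre*.
The definite form *nanzelre* — last vowel /e/ (a front vowel) → -i → *nanzelrei*.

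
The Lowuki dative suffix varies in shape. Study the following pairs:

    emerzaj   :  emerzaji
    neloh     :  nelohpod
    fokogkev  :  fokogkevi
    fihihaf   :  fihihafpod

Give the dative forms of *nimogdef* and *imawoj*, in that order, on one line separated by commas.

nimogdefpod, imawoji

The alternation tracks the final consonant of the stem — -pod when the stem ends in a voiceless consonant (*neloh*, *fihihaf*); -i when the stem ends in a voiced consonant (*emerzaj*, *fokogkev*).
Since the final consonant of *nimogdef* is /f/ (voiceless), it takes -pod, giving *nimogdefpod*.
*imawoj*: final consonant = /j/, voiced → -i → *imawoji*.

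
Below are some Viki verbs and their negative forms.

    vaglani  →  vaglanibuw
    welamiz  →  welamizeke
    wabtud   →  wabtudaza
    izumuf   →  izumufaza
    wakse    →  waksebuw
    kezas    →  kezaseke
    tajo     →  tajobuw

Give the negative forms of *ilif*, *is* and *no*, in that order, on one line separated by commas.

ilifaza, iseke, nobuw

The suffix is conditioned by the final sound: -eke when the stem ends in a sibilant (*welamiz*, *kezas*); -aza when the stem ends in a non-sibilant consonant (*wabtud*, *izumuf*); -buw when the stem ends in a vowel (*vaglani*, *wakse*, *tajo*).
*ilif*: final sound = /f/, a non-sibilant consonant → -aza → *ilifaza*.
*is* — final sound /s/ (a sibilant) → -eke → *iseke*.
*no*: final sound = /o/, a vowel → -buw → *nobuw*.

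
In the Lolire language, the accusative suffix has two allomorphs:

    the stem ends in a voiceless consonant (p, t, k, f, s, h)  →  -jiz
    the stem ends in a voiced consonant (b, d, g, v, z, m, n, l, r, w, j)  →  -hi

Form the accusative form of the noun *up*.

upjiz

Since the final consonant of *up* is /p/ (voiceless), it takes -jiz, giving *upjiz*.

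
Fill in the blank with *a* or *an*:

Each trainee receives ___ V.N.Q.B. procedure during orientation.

a

The indefinite article is chosen by the initial *sound* of the following word, not its spelling.
The initialism *V.N.Q.B.* is read letter by letter; the first letter, V, is pronounced /viː/, which begins with a consonant sound.
So the article is *a*: Each trainee receives a V.N.Q.B. procedure during orientation.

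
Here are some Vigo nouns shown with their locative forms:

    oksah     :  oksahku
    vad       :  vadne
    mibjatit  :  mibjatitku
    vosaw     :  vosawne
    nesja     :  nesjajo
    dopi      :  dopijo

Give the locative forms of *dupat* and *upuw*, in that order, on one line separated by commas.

The alternation tracks the final sound of the stem — -ku when the stem ends in a voiceless consonant (*oksah*, *mibjatit*); -ne when the stem ends in a voiced consonant (*vad*, *vosaw*); -jo when the stem ends in a vowel (*nesja*, *dopi*).
*dupat* — final sound /t/ (a voiceless consonant) → -ku → *dupatku*.
Since the final sound of *upuw* is /w/ (a voiced consonant), it takes -ne, giving *upuwne*.

dupatku, upuwne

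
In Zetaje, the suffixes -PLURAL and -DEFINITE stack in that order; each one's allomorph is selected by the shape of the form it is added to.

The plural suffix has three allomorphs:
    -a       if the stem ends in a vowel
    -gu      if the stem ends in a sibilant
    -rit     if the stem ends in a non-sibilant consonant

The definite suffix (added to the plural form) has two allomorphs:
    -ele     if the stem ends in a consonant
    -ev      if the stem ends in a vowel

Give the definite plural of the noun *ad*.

*ad* — final sound /d/ (a non-sibilant consonant) → -rit → *adrit*.
Since the final sound of the plural form *adrit* is /t/ (a consonant), it takes -ele, giving *adritele*.

adritele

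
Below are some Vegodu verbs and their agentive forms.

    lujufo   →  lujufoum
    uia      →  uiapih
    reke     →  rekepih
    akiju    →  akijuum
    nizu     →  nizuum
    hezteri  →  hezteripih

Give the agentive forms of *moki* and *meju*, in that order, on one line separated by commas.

mokipih, mejuum

The suffix is conditioned by the last vowel: -um when the last vowel of the stem is a rounded vowel (*lujufo*, *akiju*, *nizu*); -pih when the last vowel of the stem is an unrounded vowel (*uia*, *reke*, *hezteri*).
*moki*: last vowel = /i/, an unrounded vowel → -pih → *mokipih*.
Since the last vowel of *meju* is /u/ (a rounded vowel), it takes -um, giving *mejuum*.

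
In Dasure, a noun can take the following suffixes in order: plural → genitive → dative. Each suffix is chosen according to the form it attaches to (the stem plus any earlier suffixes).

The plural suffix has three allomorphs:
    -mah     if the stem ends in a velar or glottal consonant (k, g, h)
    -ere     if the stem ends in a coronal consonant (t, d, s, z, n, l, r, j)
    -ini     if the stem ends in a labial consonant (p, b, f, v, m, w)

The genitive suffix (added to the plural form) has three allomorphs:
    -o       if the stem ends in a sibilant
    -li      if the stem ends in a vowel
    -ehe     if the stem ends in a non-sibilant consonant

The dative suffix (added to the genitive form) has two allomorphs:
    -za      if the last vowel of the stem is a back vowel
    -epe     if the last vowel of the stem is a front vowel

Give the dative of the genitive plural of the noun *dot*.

dotereliepe

The final consonant of *dot* is /t/, which is coronal, so the plural suffix is -ere, giving *dotere*.
The plural form *dotere*: final sound = /e/, a vowel → -li → *dotereli*.
The genitive form *dotereli* — last vowel /i/ (a front vowel) → -epe → *dotereliepe*.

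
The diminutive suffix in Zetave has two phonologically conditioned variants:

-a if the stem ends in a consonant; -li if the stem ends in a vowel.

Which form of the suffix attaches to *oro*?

-li

The final sound of *oro* is /o/, which is a vowel, so the suffix is -li.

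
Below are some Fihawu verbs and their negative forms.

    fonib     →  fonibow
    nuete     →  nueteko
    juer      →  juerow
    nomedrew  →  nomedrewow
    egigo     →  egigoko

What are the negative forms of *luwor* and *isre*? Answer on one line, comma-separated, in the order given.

The pattern is consonant vs. vowel: -ow when the stem ends in a consonant (*fonib*, *juer*, *nomedrew*); -ko when the stem ends in a vowel (*nuete*, *egigo*).
*luwor*: final sound = /r/, a consonant → -ow → *luworow*.
The final sound of *isre* is /e/, which is a vowel, so the suffix is -ko, giving *isreko*.

luworow, isreko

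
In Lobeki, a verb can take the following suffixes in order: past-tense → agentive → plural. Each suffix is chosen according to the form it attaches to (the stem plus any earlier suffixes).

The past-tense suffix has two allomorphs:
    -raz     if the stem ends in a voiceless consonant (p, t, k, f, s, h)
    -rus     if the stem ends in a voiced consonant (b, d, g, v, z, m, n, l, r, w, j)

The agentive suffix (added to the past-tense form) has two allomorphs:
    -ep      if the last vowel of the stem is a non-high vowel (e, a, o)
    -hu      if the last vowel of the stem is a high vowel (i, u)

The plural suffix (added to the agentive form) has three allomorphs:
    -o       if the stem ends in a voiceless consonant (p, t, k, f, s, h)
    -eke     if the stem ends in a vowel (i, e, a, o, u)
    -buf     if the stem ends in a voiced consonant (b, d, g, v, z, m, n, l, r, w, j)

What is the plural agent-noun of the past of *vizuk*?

*vizuk*: final consonant = /k/, voiceless → -raz → *vizukraz*.
The past-tense form *vizukraz*: last vowel = /a/, a non-high vowel → -ep → *vizukrazep*.
Since the final sound of the agentive form *vizukrazep* is /p/ (a voiceless consonant), it takes -o, giving *vizukrazepo*.

vizukrazepo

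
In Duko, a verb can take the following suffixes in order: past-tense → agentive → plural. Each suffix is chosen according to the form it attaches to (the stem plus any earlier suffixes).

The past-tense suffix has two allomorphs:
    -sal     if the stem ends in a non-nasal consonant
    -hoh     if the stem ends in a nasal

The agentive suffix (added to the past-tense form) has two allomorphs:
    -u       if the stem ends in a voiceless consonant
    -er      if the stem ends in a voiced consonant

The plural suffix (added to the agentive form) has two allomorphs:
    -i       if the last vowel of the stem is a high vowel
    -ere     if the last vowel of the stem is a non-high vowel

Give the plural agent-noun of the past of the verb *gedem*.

gedemhohui

Since the final consonant of *gedem* is /m/ (a nasal), it takes -hoh, giving *gedemhoh*.
The past-tense form *gedemhoh*: final consonant = /h/, voiceless → -u → *gedemhohu*.
The agentive form *gedemhohu* — last vowel /u/ (a high vowel) → -i → *gedemhohui*.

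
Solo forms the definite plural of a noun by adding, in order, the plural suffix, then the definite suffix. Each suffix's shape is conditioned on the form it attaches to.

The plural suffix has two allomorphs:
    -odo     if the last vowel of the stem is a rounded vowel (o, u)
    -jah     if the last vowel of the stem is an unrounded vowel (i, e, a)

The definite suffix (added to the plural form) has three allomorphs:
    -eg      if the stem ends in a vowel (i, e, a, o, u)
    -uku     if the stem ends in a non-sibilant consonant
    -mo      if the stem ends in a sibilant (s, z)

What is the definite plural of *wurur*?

wururodoeg

*wurur*: last vowel = /u/, a rounded vowel → -odo → *wururodo*.
The plural form *wururodo* — final sound /o/ (a vowel) → -eg → *wururodoeg*.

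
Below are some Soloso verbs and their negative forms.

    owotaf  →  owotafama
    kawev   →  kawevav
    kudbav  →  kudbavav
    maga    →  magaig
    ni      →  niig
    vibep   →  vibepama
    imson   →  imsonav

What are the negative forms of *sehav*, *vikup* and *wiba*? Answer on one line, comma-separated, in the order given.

The pattern is voicing of the final sound: -ama when the stem ends in a voiceless consonant (*owotaf*, *vibep*); -av when the stem ends in a voiced consonant (*kawev*, *kudbav*, *imson*); -ig when the stem ends in a vowel (*maga*, *ni*).
The final sound of *sehav* is /v/, which is a voiced consonant, so the suffix is -av, giving *sehavav*.
The final sound of *vikup* is /p/, which is a voiceless consonant, so the suffix is -ama, giving *vikupama*.
Since the final sound of *wiba* is /a/ (a vowel), it takes -ig, giving *wibaig*.

sehavav, vikupama, wibaig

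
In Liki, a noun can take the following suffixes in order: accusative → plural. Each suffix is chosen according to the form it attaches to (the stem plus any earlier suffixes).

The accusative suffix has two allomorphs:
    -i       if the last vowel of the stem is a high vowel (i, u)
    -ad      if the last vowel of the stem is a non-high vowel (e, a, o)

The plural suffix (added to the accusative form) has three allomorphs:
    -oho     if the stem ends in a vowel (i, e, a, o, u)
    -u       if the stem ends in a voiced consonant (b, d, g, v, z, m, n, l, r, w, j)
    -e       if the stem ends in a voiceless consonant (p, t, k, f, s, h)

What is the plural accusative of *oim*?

Since the last vowel of *oim* is /i/ (a high vowel), it takes -i, giving *oimi*.
Since the final sound of the accusative form *oimi* is /i/ (a vowel), it takes -oho, giving *oimioho*.

oimioho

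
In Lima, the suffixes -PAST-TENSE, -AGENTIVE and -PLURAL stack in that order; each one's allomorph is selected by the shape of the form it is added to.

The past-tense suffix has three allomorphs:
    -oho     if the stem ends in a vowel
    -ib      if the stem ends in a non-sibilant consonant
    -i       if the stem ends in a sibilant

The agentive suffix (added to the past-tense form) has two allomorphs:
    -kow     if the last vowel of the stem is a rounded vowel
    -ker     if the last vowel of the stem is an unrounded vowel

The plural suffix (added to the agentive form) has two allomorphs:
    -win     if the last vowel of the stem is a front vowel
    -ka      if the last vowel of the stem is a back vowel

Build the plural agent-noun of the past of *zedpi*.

*zedpi*: final sound = /i/, a vowel → -oho → *zedpioho*.
Since the last vowel of the past-tense form *zedpioho* is /o/ (a rounded vowel), it takes -kow, giving *zedpiohokow*.
The agentive form *zedpiohokow* — last vowel /o/ (a back vowel) → -ka → *zedpiohokowka*.

zedpiohokowka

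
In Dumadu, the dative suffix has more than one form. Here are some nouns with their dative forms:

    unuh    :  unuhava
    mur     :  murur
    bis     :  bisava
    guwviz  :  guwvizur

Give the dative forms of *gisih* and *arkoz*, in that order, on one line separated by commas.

The pattern is voicing of the final consonant: -ava when the stem ends in a voiceless consonant (*unuh*, *bis*); -ur when the stem ends in a voiced consonant (*mur*, *guwviz*).
*gisih* — final consonant /h/ (voiceless) → -ava → *gisihava*.
*arkoz*: final consonant = /z/, voiced → -ur → *arkozur*.

gisihava, arkozur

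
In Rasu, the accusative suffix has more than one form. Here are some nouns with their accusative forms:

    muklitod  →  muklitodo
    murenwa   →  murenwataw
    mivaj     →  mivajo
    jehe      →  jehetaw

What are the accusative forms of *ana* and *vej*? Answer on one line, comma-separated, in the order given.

Looking at the final sound of each stem: -o when the stem ends in a consonant (*muklitod*, *mivaj*); -taw when the stem ends in a vowel (*murenwa*, *jehe*).
*ana* — final sound /a/ (a vowel) → -taw → *anataw*.
*vej*: final sound = /j/, a consonant → -o → *vejo*.

anataw, vejo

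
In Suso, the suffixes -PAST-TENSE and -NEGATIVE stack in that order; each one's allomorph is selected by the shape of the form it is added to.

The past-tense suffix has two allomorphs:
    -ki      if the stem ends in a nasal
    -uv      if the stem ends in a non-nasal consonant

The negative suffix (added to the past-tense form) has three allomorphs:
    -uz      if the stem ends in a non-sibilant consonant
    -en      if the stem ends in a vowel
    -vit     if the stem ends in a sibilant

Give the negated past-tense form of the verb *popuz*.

popuzuvuz

The final consonant of *popuz* is /z/, which is non-nasal, so the past-tense suffix is -uv, giving *popuzuv*.
Since the final sound of the past-tense form *popuzuv* is /v/ (a non-sibilant consonant), it takes -uz, giving *popuzuvuz*.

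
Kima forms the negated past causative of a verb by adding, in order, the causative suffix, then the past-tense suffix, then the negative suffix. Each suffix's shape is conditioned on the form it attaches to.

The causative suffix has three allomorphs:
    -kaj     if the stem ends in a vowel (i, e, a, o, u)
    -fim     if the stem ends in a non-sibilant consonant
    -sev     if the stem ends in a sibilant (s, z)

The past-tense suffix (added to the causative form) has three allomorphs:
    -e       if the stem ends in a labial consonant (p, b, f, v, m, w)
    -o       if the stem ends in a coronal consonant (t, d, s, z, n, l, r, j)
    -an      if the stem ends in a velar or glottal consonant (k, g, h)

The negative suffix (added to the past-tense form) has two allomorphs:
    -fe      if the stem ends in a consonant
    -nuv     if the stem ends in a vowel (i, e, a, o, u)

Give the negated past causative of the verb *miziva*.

*miziva* — final sound /a/ (a vowel) → -kaj → *mizivakaj*.
The final consonant of the causative form *mizivakaj* is /j/, which is coronal, so the past-tense suffix is -o, giving *mizivakajo*.
The final sound of the past-tense form *mizivakajo* is /o/, which is a vowel, so the negative suffix is -nuv, giving *mizivakajonuv*.

mizivakajonuv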